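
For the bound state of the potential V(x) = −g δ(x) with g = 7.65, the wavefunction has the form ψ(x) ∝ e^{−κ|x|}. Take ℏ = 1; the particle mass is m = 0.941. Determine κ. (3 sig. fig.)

Integrating the TISE across x = 0 gives the cusp condition ψ'(0⁺) − ψ'(0⁻) = −(2mg/ℏ²)ψ(0).
With ψ ∝ e^{−κ|x|} this yields −2κ = −2mg/ℏ², so κ = mg/ℏ² = 7.199.

κ = 7.20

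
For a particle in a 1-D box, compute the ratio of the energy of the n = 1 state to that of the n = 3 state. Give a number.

E_n = n²π²ℏ²/(2mL²) so the ratio is n₂²/n₁² = 1/9 = 0.111111.

0.111111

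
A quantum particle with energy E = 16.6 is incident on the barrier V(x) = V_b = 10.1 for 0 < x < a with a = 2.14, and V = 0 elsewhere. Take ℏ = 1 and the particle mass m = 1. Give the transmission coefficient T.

T = 0.812

E > V_b: inside the barrier k₂ = √(2m(E − V_b))/ℏ = 3.606, k₂a = 7.716.
Matching at both interfaces gives T⁻¹ = 1 + V_b² sin²(k₂a) / [4E(E − V_b)] = 1.232, hence T = 0.812.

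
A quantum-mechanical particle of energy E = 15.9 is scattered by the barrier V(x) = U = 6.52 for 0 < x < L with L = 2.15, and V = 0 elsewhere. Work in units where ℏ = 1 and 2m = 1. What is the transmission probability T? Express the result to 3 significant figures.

T = 0.994

Above the barrier the interior wavenumber is k₂ = √(2m(E − U))/ℏ = 3.063, giving phase k₂L = 6.585.
Matching at both interfaces gives T⁻¹ = 1 + U² sin²(k₂L) / [4E(E − U)] = 1.006, hence T = 0.994.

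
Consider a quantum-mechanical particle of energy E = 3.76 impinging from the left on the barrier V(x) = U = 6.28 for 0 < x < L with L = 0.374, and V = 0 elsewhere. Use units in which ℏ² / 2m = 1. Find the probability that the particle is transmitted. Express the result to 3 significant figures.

E < U: inside the barrier ψ ∝ e^{±κx} with κ = √(2m(U − E))/ℏ = 1.587.
κL = 0.5937, sinh(κL) = 0.6292.
The exact tunnelling result is T⁻¹ = 1 + U² sinh²(κL) / [4E(U − E)] = 1.412, so T = 0.708.

T = 0.708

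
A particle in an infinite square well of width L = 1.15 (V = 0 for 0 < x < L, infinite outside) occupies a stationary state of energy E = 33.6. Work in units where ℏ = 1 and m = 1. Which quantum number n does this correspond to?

n = 3

For an infinite well E_n = n²π²ℏ²/(2mL²), so n = (L/πℏ)√(2mE).
n = (1.15/π) × √(2 × 1 × 33.6) = 3.001 → n = 3.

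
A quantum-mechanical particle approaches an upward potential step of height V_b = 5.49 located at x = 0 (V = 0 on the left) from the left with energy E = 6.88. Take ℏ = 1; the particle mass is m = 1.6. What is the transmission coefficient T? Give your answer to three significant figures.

The wavenumbers are k₁ = √(2mE)/ℏ = 4.692 on the left and k₂ = √(2m(E − V_b))/ℏ = 2.109 on the right.
Matching ψ and ψ′ at x = 0 gives r = (k₁ − k₂)/(k₁ + k₂), so R = r² = 0.1442 and T = 1 − R = 0.8558.

T = 0.856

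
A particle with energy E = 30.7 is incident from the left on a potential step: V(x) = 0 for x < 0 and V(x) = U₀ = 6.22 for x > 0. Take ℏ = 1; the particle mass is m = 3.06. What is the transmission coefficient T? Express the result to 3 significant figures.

T = 0.997

The wavenumbers are k₁ = √(2mE)/ℏ = 13.71 on the left and k₂ = √(2m(E − U₀))/ℏ = 12.24 on the right.
Matching ψ and ψ′ at x = 0 gives r = (k₁ − k₂)/(k₁ + k₂), so R = r² = 0.003197 and T = 1 − R = 0.9968.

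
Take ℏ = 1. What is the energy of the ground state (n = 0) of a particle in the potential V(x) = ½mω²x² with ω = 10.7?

E = 5.35

The oscillator eigenvalues are E_n = ℏω(n + ½), so E_0 = 10.7 × 0.5 = 5.350.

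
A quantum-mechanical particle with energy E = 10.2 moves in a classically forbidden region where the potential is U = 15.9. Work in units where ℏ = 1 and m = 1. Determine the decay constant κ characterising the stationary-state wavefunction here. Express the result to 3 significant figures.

Since E < U the TISE in this region is ψ'' = κ²ψ with κ = √(2m(U − E))/ℏ.
κ = √(2 × 1 × 5.7) = 3.376.

κ = 3.38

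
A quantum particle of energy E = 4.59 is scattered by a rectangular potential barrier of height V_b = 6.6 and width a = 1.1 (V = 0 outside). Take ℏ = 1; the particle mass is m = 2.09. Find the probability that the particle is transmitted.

T = 0.00575

Since E < V_b the interior solution is evanescent with decay constant κ = √(2m(V_b − E))/ℏ = 2.899.
κa = 3.188, sinh(κa) = 12.10.
Matching ψ, ψ′ at both faces gives T = [1 + V_b² sinh²(κa) / (4E(V_b − E))]⁻¹ = 1/174.0 = 0.00575.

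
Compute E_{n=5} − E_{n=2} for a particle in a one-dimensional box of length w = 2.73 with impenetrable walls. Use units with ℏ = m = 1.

ΔE = 13.9

E_n = n²π²ℏ²/(2mw²), so ΔE = (5² − 2²) π²ℏ²/(2mw²).
ΔE = 21 × π² / (2 × 1 × 2.73²) = 13.90.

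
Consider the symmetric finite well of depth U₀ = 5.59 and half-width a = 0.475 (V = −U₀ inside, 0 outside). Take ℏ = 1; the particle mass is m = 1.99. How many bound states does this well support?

N = 2

The dimensionless depth is z₀ = a√(2mU₀)/ℏ = 0.475 × √(22.25) = 2.240.
A new bound state (alternating even/odd) appears each time z₀ passes a multiple of π/2, so N = ⌊2z₀/π⌋ + 1 = ⌊1.426⌋ + 1 = 2.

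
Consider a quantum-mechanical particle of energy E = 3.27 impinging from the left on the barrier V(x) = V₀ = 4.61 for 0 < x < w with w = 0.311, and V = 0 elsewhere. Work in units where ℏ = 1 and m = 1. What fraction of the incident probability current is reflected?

Since E < V₀ the interior solution is evanescent with decay constant κ = √(2m(V₀ − E))/ℏ = 1.637.
κw = 0.5091, sinh(κw) = 0.5314.
Matching ψ, ψ′ at both faces gives T = [1 + V₀² sinh²(κw) / (4E(V₀ − E))]⁻¹ = 1/1.342 = 0.745.
R = 1 − T = 0.255.

R = 0.255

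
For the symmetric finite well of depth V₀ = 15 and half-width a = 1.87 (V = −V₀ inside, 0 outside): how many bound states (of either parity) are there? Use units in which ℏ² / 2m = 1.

N = 5

The dimensionless depth is z₀ = a√(2mV₀)/ℏ = 1.87 × √(15.00) = 7.242.
The even/odd transcendental equations gain one root per π/2 in z₀, giving N = 1 + ⌊2z₀/π⌋ = 1 + ⌊4.611⌋ = 5.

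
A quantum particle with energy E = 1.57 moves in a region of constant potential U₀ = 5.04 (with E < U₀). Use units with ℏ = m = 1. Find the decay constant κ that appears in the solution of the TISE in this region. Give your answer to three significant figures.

Since E < U₀ the TISE in this region is ψ'' = κ²ψ with κ = √(2m(U₀ − E))/ℏ.
κ = √(2 × 1 × 3.47) = 2.634.

κ = 2.63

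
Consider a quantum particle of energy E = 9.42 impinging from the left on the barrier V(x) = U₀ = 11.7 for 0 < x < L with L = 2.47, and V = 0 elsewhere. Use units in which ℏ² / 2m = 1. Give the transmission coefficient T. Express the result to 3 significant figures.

T = 0.00145

Since E < U₀ the interior solution is evanescent with decay constant κ = √(2m(U₀ − E))/ℏ = 1.510.
κL = 3.730, sinh(κL) = 20.82.
Matching ψ, ψ′ at both faces gives T = [1 + U₀² sinh²(κL) / (4E(U₀ − E))]⁻¹ = 1/691.7 = 0.00145.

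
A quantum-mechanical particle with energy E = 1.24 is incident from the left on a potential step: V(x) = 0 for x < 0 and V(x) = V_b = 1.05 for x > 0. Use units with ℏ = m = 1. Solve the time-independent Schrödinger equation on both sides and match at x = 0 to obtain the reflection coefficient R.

On each side the TISE gives plane waves with k = √(2m(E − V))/ℏ: k₁ = √(2·1·1.24) = 1.575, k₂ = √(2·1·0.19) = 0.6164.
Matching ψ and ψ′ at x = 0 gives r = (k₁ − k₂)/(k₁ + k₂), so R = r² = 0.1913 and T = 1 − R = 0.8087.

R = 0.191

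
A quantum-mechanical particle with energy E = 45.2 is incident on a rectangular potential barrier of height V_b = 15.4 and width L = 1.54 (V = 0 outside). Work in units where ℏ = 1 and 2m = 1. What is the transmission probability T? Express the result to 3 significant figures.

Above the barrier the interior wavenumber is k₂ = √(2m(E − V_b))/ℏ = 5.459, giving phase k₂L = 8.407.
T = [1 + V_b² sin²(k₂L) / (4E(E − V_b))]⁻¹ = 1/1.032 = 0.969.

T = 0.969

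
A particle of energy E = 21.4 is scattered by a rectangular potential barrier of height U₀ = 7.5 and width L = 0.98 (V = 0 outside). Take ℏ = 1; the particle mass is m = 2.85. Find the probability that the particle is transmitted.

T = 0.981

Above the barrier the interior wavenumber is k₂ = √(2m(E − U₀))/ℏ = 8.901, giving phase k₂L = 8.723.
T = [1 + U₀² sin²(k₂L) / (4E(E − U₀))]⁻¹ = 1/1.020 = 0.981.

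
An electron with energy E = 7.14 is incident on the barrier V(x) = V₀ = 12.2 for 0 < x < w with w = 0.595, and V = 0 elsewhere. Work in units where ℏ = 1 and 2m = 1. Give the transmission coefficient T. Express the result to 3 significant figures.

E < V₀: inside the barrier ψ ∝ e^{±κx} with κ = √(2m(V₀ − E))/ℏ = 2.249.
κw = 1.338, sinh(κw) = 1.775.
Matching ψ, ψ′ at both faces gives T = [1 + V₀² sinh²(κw) / (4E(V₀ − E))]⁻¹ = 1/4.246 = 0.235.

T = 0.235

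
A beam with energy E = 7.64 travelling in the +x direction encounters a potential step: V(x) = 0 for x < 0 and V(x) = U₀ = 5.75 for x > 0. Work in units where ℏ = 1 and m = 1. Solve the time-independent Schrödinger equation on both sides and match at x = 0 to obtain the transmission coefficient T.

The wavenumbers are k₁ = √(2mE)/ℏ = 3.909 on the left and k₂ = √(2m(E − U₀))/ℏ = 1.944 on the right.
Matching ψ and ψ′ at x = 0 gives r = (k₁ − k₂)/(k₁ + k₂), so R = r² = 0.1127 and T = 1 − R = 0.8873.

T = 0.887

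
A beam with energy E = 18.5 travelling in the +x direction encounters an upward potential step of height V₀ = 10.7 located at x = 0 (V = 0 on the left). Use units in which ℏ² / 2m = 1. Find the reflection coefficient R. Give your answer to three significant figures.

The wavenumbers are k₁ = √(2mE)/ℏ = 4.301 on the left and k₂ = √(2m(E − V₀))/ℏ = 2.793 on the right.
Continuity of ψ and ψ′ at the step yields the reflection amplitude r = (k₁ − k₂)/(k₁ + k₂) = 0.2126; thus R = |r|² = 0.04521, T = 0.9548.

R = 0.0452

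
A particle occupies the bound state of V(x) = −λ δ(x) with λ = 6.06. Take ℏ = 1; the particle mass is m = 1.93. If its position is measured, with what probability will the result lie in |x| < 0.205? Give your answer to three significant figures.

The normalised bound state is ψ = √κ e^{−κ|x|} with κ = mλ/ℏ² = 11.70.
P(|x| < d) = ∫_{−d}^{d} κ e^{−2κ|x|} dx = 1 − e^{−2κd} = 1 − e^{−4.795} = 0.9917.

P = 0.992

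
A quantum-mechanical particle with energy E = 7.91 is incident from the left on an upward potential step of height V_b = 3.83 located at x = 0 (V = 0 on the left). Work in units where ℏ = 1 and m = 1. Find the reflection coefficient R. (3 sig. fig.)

R = 0.0269

The wavenumbers are k₁ = √(2mE)/ℏ = 3.977 on the left and k₂ = √(2m(E − V_b))/ℏ = 2.857 on the right.
Continuity of ψ and ψ′ at the step yields the reflection amplitude r = (k₁ − k₂)/(k₁ + k₂) = 0.1640; thus R = |r|² = 0.02690, T = 0.9731.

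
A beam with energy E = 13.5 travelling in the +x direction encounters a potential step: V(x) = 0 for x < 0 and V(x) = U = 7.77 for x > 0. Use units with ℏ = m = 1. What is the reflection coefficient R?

R = 0.0445

The wavenumbers are k₁ = √(2mE)/ℏ = 5.196 on the left and k₂ = √(2m(E − U))/ℏ = 3.385 on the right.
Continuity of ψ and ψ′ at the step yields the reflection amplitude r = (k₁ − k₂)/(k₁ + k₂) = 0.2110; thus R = |r|² = 0.04453, T = 0.9555.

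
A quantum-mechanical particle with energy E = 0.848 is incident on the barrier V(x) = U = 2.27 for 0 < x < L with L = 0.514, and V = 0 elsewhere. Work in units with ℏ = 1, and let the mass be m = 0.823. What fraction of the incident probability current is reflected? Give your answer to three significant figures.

E < U: inside the barrier ψ ∝ e^{±κx} with κ = √(2m(U − E))/ℏ = 1.530.
κL = 0.7864, sinh(κL) = 0.8700.
Matching ψ, ψ′ at both faces gives T = [1 + U² sinh²(κL) / (4E(U − E))]⁻¹ = 1/1.809 = 0.553.
R = 1 − T = 0.447.

R = 0.447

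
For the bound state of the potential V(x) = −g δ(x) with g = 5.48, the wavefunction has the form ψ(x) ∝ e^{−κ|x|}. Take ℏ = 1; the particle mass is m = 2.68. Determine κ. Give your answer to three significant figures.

Integrate −(ℏ²/2m)ψ'' − gδ(x)ψ = Eψ from −ε to +ε: the ψ'' term gives ψ'(0⁺) − ψ'(0⁻) and the δ term gives −(2mg/ℏ²)ψ(0).
With ψ ∝ e^{−κ|x|} this yields −2κ = −2mg/ℏ², so κ = mg/ℏ² = 14.69.

κ = 14.7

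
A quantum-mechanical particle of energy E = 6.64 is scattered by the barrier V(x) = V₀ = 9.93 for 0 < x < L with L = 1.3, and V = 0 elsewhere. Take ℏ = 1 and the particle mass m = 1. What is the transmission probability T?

Since E < V₀ the interior solution is evanescent with decay constant κ = √(2m(V₀ − E))/ℏ = 2.565.
κL = 3.335, sinh(κL) = 14.02.
Matching ψ, ψ′ at both faces gives T = [1 + V₀² sinh²(κL) / (4E(V₀ − E))]⁻¹ = 1/222.7 = 0.00449.

T = 0.00449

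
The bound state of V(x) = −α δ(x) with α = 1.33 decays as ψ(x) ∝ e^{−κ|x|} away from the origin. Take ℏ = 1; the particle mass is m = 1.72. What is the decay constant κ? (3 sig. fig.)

Integrate −(ℏ²/2m)ψ'' − αδ(x)ψ = Eψ from −ε to +ε: the ψ'' term gives ψ'(0⁺) − ψ'(0⁻) and the δ term gives −(2mα/ℏ²)ψ(0).
With ψ ∝ e^{−κ|x|} this yields −2κ = −2mα/ℏ², so κ = mα/ℏ² = 2.288.

κ = 2.29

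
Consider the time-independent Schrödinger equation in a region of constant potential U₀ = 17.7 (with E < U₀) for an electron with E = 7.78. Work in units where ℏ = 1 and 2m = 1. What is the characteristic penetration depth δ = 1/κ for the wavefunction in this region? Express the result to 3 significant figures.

δ = 0.318

Since E < U₀ the TISE in this region is ψ'' = κ²ψ with κ = √(2m(U₀ − E))/ℏ.
κ = √(2 × 0.5 × 9.92) = 3.150. The penetration depth is δ = 1/κ = 0.318.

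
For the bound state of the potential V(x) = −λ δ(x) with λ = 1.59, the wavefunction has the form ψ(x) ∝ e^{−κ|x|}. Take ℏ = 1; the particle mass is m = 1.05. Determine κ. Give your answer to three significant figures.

κ = 1.67

Integrate −(ℏ²/2m)ψ'' − λδ(x)ψ = Eψ from −ε to +ε: the ψ'' term gives ψ'(0⁺) − ψ'(0⁻) and the δ term gives −(2mλ/ℏ²)ψ(0).
With ψ ∝ e^{−κ|x|} this yields −2κ = −2mλ/ℏ², so κ = mλ/ℏ² = 1.670.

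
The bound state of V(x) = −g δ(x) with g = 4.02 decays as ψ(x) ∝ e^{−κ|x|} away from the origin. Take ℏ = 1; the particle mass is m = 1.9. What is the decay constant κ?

κ = 7.64

Integrating the TISE across x = 0 gives the cusp condition ψ'(0⁺) − ψ'(0⁻) = −(2mg/ℏ²)ψ(0).
With ψ ∝ e^{−κ|x|} this yields −2κ = −2mg/ℏ², so κ = mg/ℏ² = 7.638.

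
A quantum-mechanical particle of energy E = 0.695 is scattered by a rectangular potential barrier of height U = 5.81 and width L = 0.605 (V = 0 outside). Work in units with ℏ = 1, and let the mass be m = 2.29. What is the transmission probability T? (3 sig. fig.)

T = 0.00483

E < U: inside the barrier ψ ∝ e^{±κx} with κ = √(2m(U − E))/ℏ = 4.840.
κL = 2.928, sinh(κL) = 9.321.
Matching ψ, ψ′ at both faces gives T = [1 + U² sinh²(κL) / (4E(U − E))]⁻¹ = 1/207.2 = 0.00483.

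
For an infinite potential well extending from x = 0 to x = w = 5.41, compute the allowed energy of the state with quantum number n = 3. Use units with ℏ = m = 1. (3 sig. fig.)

E = 1.52

The infinite-well eigenfunctions ψ_n = √(2/w) sin(nπx/w) vanish at both walls, giving E_n = n²π²ℏ²/(2mw²).
E_3 = 3² × π² / (2 × 1 × 5.41²) = 1.517.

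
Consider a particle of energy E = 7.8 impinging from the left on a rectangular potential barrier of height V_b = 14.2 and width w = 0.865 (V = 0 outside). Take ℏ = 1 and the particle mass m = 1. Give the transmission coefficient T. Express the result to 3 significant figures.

T = 0.00809

Since E < V_b the interior solution is evanescent with decay constant κ = √(2m(V_b − E))/ℏ = 3.578.
κw = 3.095, sinh(κw) = 11.02.
The exact tunnelling result is T⁻¹ = 1 + V_b² sinh²(κw) / [4E(V_b − E)] = 123.6, so T = 0.00809.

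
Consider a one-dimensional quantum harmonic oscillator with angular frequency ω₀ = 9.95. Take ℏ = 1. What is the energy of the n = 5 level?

The oscillator eigenvalues are E_n = ℏω₀(n + ½), so E_5 = 9.95 × 5.5 = 54.73.

E = 54.7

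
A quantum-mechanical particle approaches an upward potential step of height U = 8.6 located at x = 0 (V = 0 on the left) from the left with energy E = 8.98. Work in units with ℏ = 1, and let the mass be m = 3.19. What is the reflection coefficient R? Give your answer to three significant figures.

On each side the TISE gives plane waves with k = √(2m(E − V))/ℏ: k₁ = √(2·3.19·8.98) = 7.569, k₂ = √(2·3.19·0.38) = 1.557.
Continuity of ψ and ψ′ at the step yields the reflection amplitude r = (k₁ − k₂)/(k₁ + k₂) = 0.6588; thus R = |r|² = 0.4340, T = 0.5660.

R = 0.434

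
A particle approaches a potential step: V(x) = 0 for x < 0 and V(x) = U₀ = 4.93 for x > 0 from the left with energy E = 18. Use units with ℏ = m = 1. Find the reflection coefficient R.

R = 0.00637

On each side the TISE gives plane waves with k = √(2m(E − V))/ℏ: k₁ = √(2·1·18) = 6.000, k₂ = √(2·1·13.07) = 5.113.
Continuity of ψ and ψ′ at the step yields the reflection amplitude r = (k₁ − k₂)/(k₁ + k₂) = 0.07984; thus R = |r|² = 0.006375, T = 0.9936.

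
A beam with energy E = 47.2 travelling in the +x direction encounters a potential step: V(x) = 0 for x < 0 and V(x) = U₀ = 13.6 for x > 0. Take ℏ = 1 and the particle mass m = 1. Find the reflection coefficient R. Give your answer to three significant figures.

On each side the TISE gives plane waves with k = √(2m(E − V))/ℏ: k₁ = √(2·1·47.2) = 9.716, k₂ = √(2·1·33.6) = 8.198.
Continuity of ψ and ψ′ at the step yields the reflection amplitude r = (k₁ − k₂)/(k₁ + k₂) = 0.08476; thus R = |r|² = 0.007185, T = 0.9928.

R = 0.00718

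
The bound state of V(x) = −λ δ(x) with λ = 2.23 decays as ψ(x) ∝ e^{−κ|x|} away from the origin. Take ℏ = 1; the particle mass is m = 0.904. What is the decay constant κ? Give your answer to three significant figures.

Integrate −(ℏ²/2m)ψ'' − λδ(x)ψ = Eψ from −ε to +ε: the ψ'' term gives ψ'(0⁺) − ψ'(0⁻) and the δ term gives −(2mλ/ℏ²)ψ(0).
With ψ ∝ e^{−κ|x|} this yields −2κ = −2mλ/ℏ², so κ = mλ/ℏ² = 2.016.

κ = 2.02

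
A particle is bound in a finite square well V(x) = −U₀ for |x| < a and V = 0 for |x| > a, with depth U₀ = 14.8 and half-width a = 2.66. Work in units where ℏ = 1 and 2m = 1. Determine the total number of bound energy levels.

The dimensionless depth is z₀ = a√(2mU₀)/ℏ = 2.66 × √(14.80) = 10.23.
A new bound state (alternating even/odd) appears each time z₀ passes a multiple of π/2, so N = ⌊2z₀/π⌋ + 1 = ⌊6.515⌋ + 1 = 7.

N = 7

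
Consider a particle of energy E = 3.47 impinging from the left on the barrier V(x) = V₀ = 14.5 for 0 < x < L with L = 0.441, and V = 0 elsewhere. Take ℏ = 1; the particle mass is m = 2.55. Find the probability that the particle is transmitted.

Since E < V₀ the interior solution is evanescent with decay constant κ = √(2m(V₀ − E))/ℏ = 7.500.
κL = 3.308, sinh(κL) = 13.64.
Matching ψ, ψ′ at both faces gives T = [1 + V₀² sinh²(κL) / (4E(V₀ − E))]⁻¹ = 1/256.6 = 0.00390.

T = 0.00390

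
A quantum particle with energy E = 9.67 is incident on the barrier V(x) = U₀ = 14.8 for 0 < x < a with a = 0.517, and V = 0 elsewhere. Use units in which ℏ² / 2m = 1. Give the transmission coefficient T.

Since E < U₀ the interior solution is evanescent with decay constant κ = √(2m(U₀ − E))/ℏ = 2.265.
κa = 1.171, sinh(κa) = 1.458.
The exact tunnelling result is T⁻¹ = 1 + U₀² sinh²(κa) / [4E(U₀ − E)] = 3.345, so T = 0.299.

T = 0.299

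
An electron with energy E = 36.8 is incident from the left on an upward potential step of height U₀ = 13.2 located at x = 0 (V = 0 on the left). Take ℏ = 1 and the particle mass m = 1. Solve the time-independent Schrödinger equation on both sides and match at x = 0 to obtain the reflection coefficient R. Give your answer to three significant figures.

On each side the TISE gives plane waves with k = √(2m(E − V))/ℏ: k₁ = √(2·1·36.8) = 8.579, k₂ = √(2·1·23.6) = 6.870.
Continuity of ψ and ψ′ at the step yields the reflection amplitude r = (k₁ − k₂)/(k₁ + k₂) = 0.1106; thus R = |r|² = 0.01223, T = 0.9878.

R = 0.0122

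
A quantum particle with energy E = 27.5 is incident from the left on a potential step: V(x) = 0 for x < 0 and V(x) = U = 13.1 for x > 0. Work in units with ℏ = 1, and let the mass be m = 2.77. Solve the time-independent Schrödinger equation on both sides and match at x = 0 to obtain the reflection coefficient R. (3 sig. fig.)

R = 0.0257

On each side the TISE gives plane waves with k = √(2m(E − V))/ℏ: k₁ = √(2·2.77·27.5) = 12.34, k₂ = √(2·2.77·14.4) = 8.932.
Continuity of ψ and ψ′ at the step yields the reflection amplitude r = (k₁ − k₂)/(k₁ + k₂) = 0.1603; thus R = |r|² = 0.02571, T = 0.9743.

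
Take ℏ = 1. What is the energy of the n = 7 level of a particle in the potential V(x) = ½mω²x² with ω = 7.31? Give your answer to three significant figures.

The oscillator eigenvalues are E_n = ℏω(n + ½), so E_7 = 7.31 × 7.5 = 54.83.

E = 54.8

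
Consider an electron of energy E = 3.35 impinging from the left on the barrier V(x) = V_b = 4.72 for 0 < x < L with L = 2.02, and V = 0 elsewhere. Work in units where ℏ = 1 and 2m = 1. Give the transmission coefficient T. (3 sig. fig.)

E < V_b: inside the barrier ψ ∝ e^{±κx} with κ = √(2m(V_b − E))/ℏ = 1.170.
κL = 2.364, sinh(κL) = 5.272.
Matching ψ, ψ′ at both faces gives T = [1 + V_b² sinh²(κL) / (4E(V_b − E))]⁻¹ = 1/34.72 = 0.0288.

T = 0.0288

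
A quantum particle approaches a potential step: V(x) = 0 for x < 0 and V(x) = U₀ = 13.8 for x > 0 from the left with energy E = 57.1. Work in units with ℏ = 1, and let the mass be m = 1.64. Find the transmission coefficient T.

T = 0.995

On each side the TISE gives plane waves with k = √(2m(E − V))/ℏ: k₁ = √(2·1.64·57.1) = 13.69, k₂ = √(2·1.64·43.3) = 11.92.
Continuity of ψ and ψ′ at the step yields the reflection amplitude r = (k₁ − k₂)/(k₁ + k₂) = 0.06905; thus R = |r|² = 0.004768, T = 0.9952.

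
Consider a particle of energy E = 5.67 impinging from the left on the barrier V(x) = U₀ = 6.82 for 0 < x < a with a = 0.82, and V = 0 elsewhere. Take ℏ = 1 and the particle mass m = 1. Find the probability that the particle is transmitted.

T = 0.182

Since E < U₀ the interior solution is evanescent with decay constant κ = √(2m(U₀ − E))/ℏ = 1.517.
κa = 1.244, sinh(κa) = 1.590.
Matching ψ, ψ′ at both faces gives T = [1 + U₀² sinh²(κa) / (4E(U₀ − E))]⁻¹ = 1/5.508 = 0.182.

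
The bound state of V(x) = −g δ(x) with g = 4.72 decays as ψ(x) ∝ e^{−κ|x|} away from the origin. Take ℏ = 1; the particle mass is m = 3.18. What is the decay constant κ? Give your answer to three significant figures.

Integrate −(ℏ²/2m)ψ'' − gδ(x)ψ = Eψ from −ε to +ε: the ψ'' term gives ψ'(0⁺) − ψ'(0⁻) and the δ term gives −(2mg/ℏ²)ψ(0).
With ψ ∝ e^{−κ|x|} this yields −2κ = −2mg/ℏ², so κ = mg/ℏ² = 15.01.

κ = 15.0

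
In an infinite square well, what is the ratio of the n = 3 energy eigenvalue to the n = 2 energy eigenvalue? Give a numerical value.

E_n = n²π²ℏ²/(2mL²) so the ratio is n₂²/n₁² = 9/4 = 2.25.

2.25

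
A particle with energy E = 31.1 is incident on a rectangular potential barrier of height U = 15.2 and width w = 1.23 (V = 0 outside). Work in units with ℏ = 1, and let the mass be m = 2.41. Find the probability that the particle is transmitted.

T = 0.900

Above the barrier the interior wavenumber is k₂ = √(2m(E − U))/ℏ = 8.754, giving phase k₂w = 10.77.
Matching at both interfaces gives T⁻¹ = 1 + U² sin²(k₂w) / [4E(E − U)] = 1.111, hence T = 0.900.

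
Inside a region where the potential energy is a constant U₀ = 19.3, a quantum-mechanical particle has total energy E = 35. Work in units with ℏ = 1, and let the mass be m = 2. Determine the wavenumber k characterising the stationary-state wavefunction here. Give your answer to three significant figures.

k = 7.92

With E > U₀ the solution is oscillatory, ψ ∝ e^{±ikx} with k = √(2m(E − U₀))/ℏ.
k = √(2 × 2 × 15.7) = 7.925.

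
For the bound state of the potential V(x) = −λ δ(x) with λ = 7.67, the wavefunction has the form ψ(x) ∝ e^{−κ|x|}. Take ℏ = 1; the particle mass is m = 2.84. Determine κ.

κ = 21.8

Integrating the TISE across x = 0 gives the cusp condition ψ'(0⁺) − ψ'(0⁻) = −(2mλ/ℏ²)ψ(0).
With ψ ∝ e^{−κ|x|} this yields −2κ = −2mλ/ℏ², so κ = mλ/ℏ² = 21.78.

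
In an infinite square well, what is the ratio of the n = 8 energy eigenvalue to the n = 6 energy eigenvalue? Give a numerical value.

Since E_n ∝ n², the ratio is (8/6)² = 1.77778.

1.77778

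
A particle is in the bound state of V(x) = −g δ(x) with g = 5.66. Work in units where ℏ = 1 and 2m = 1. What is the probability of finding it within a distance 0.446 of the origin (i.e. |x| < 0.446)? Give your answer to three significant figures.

The normalised bound state is ψ = √κ e^{−κ|x|} with κ = mg/ℏ² = 2.830.
P(|x| < d) = ∫_{−d}^{d} κ e^{−2κ|x|} dx = 1 − e^{−2κd} = 1 − e^{−2.524} = 0.9199.

P = 0.920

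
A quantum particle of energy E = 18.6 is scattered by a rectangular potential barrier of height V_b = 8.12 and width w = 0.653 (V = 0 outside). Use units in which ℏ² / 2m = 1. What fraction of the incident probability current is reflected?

Above the barrier the interior wavenumber is k₂ = √(2m(E − V_b))/ℏ = 3.237, giving phase k₂w = 2.114.
Matching at both interfaces gives T⁻¹ = 1 + V_b² sin²(k₂w) / [4E(E − V_b)] = 1.062, hence T = 0.942.
R = 1 − T = 0.0584.

R = 0.0584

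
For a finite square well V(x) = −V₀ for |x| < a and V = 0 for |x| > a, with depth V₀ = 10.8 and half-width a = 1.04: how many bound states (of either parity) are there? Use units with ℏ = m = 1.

The dimensionless depth is z₀ = a√(2mV₀)/ℏ = 1.04 × √(21.60) = 4.833.
The even/odd transcendental equations gain one root per π/2 in z₀, giving N = 1 + ⌊2z₀/π⌋ = 1 + ⌊3.077⌋ = 4.

N = 4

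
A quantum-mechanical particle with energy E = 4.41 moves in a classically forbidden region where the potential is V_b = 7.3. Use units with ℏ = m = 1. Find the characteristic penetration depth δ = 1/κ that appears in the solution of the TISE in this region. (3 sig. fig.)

δ = 0.416

Since E < V_b the TISE in this region is ψ'' = κ²ψ with κ = √(2m(V_b − E))/ℏ.
κ = √(2 × 1 × 2.89) = 2.404. The penetration depth is δ = 1/κ = 0.416.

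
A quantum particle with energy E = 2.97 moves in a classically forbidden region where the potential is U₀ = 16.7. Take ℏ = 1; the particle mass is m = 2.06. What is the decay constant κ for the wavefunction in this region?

Since E < U₀ the TISE in this region is ψ'' = κ²ψ with κ = √(2m(U₀ − E))/ℏ.
κ = √(2 × 2.06 × 13.73) = 7.521.

κ = 7.52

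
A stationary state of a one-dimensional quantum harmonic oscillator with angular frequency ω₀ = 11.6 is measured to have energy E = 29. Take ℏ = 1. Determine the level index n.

n = 2

Invert E_n = (n + ½)ℏω₀: n = E/ℏω₀ − ½ = 2.000, so n = 2.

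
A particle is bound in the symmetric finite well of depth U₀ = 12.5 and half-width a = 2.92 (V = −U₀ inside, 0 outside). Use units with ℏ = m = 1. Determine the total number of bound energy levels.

N = 10

Define the well-strength parameter z₀ = (a/ℏ)√(2mU₀) = 2.92 × √(2·1·12.5) = 14.60.
A new bound state (alternating even/odd) appears each time z₀ passes a multiple of π/2, so N = ⌊2z₀/π⌋ + 1 = ⌊9.295⌋ + 1 = 10.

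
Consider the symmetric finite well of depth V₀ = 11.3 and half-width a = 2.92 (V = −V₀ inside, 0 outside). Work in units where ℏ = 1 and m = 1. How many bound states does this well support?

Define the well-strength parameter z₀ = (a/ℏ)√(2mV₀) = 2.92 × √(2·1·11.3) = 13.88.
A new bound state (alternating even/odd) appears each time z₀ passes a multiple of π/2, so N = ⌊2z₀/π⌋ + 1 = ⌊8.837⌋ + 1 = 9.

N = 9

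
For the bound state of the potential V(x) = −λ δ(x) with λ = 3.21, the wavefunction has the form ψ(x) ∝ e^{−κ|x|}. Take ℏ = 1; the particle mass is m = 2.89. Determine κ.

κ = 9.28

Integrate −(ℏ²/2m)ψ'' − λδ(x)ψ = Eψ from −ε to +ε: the ψ'' term gives ψ'(0⁺) − ψ'(0⁻) and the δ term gives −(2mλ/ℏ²)ψ(0).
With ψ ∝ e^{−κ|x|} this yields −2κ = −2mλ/ℏ², so κ = mλ/ℏ² = 9.277.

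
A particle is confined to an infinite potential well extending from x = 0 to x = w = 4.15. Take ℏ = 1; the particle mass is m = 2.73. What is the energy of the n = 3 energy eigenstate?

The infinite-well eigenfunctions ψ_n = √(2/w) sin(nπx/w) vanish at both walls, giving E_n = n²π²ℏ²/(2mw²).
E_3 = 3² × π² / (2 × 2.73 × 4.15²) = 0.9446.

E = 0.945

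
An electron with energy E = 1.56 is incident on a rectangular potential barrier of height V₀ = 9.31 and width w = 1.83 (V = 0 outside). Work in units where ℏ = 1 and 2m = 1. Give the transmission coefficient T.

T = 0.0000839

E < V₀: inside the barrier ψ ∝ e^{±κx} with κ = √(2m(V₀ − E))/ℏ = 2.784.
κw = 5.095, sinh(κw) = 81.56.
The exact tunnelling result is T⁻¹ = 1 + V₀² sinh²(κw) / [4E(V₀ − E)] = 11920, so T = 0.0000839.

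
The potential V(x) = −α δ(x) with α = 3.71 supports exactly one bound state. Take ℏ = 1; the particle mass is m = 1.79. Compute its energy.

The bound state is ψ(x) = √κ e^{−κ|x|}. The derivative jump ψ'(0⁺) − ψ'(0⁻) = −(2mα/ℏ²)ψ(0) fixes κ = mα/ℏ² = 6.641.
Then E = −ℏ²κ²/(2m) = −mα²/(2ℏ²) = -12.32.

E = -12.3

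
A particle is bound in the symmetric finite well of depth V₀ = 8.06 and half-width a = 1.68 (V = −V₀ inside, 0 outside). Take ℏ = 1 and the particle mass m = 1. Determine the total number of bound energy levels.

N = 5

Define the well-strength parameter z₀ = (a/ℏ)√(2mV₀) = 1.68 × √(2·1·8.06) = 6.745.
The even/odd transcendental equations gain one root per π/2 in z₀, giving N = 1 + ⌊2z₀/π⌋ = 1 + ⌊4.294⌋ = 5.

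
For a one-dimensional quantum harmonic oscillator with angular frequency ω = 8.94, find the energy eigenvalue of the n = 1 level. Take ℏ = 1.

The oscillator eigenvalues are E_n = ℏω(n + ½), so E_1 = 8.94 × 1.5 = 13.41.

E = 13.4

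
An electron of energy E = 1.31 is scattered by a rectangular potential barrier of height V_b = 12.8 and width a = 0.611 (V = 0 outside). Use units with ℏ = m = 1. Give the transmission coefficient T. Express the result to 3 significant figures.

Since E < V_b the interior solution is evanescent with decay constant κ = √(2m(V_b − E))/ℏ = 4.794.
κa = 2.929, sinh(κa) = 9.328.
The exact tunnelling result is T⁻¹ = 1 + V_b² sinh²(κa) / [4E(V_b − E)] = 237.8, so T = 0.00421.

T = 0.00421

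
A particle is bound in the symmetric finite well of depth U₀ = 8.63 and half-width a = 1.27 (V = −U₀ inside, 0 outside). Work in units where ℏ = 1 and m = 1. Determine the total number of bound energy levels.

N = 4

Define the well-strength parameter z₀ = (a/ℏ)√(2mU₀) = 1.27 × √(2·1·8.63) = 5.276.
A new bound state (alternating even/odd) appears each time z₀ passes a multiple of π/2, so N = ⌊2z₀/π⌋ + 1 = ⌊3.359⌋ + 1 = 4.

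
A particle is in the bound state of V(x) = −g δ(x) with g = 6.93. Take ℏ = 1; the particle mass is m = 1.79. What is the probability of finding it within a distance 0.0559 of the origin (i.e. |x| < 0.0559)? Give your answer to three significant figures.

P = 0.750

The normalised bound state is ψ = √κ e^{−κ|x|} with κ = mg/ℏ² = 12.40.
P(|x| < d) = ∫_{−d}^{d} κ e^{−2κ|x|} dx = 1 − e^{−2κd} = 1 − e^{−1.387} = 0.7501.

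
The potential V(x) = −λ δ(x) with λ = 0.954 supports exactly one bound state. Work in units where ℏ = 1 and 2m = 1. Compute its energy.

E = -0.228

For x ≠ 0 the bound state is ψ ∝ e^{−κ|x|}; integrating the TISE across the delta gives the cusp condition 2κ = 2mλ/ℏ², so κ = 0.4770.
Then E = −ℏ²κ²/(2m) = −mλ²/(2ℏ²) = -0.2275.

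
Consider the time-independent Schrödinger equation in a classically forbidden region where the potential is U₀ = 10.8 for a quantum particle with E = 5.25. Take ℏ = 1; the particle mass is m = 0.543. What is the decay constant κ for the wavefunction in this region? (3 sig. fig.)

Since E < U₀ the TISE in this region is ψ'' = κ²ψ with κ = √(2m(U₀ − E))/ℏ.
κ = √(2 × 0.543 × 5.55) = 2.455.

κ = 2.46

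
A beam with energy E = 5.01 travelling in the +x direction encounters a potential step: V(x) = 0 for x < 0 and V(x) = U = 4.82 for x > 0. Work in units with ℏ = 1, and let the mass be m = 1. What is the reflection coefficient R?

R = 0.454

The wavenumbers are k₁ = √(2mE)/ℏ = 3.165 on the left and k₂ = √(2m(E − U))/ℏ = 0.6164 on the right.
Continuity of ψ and ψ′ at the step yields the reflection amplitude r = (k₁ − k₂)/(k₁ + k₂) = 0.6740; thus R = |r|² = 0.4543, T = 0.5457.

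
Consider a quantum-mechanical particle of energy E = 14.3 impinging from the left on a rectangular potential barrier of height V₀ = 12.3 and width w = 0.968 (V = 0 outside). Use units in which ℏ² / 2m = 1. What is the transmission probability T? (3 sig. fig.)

Above the barrier the interior wavenumber is k₂ = √(2m(E − V₀))/ℏ = 1.414, giving phase k₂w = 1.369.
T = [1 + V₀² sin²(k₂w) / (4E(E − V₀))]⁻¹ = 1/2.269 = 0.441.

T = 0.441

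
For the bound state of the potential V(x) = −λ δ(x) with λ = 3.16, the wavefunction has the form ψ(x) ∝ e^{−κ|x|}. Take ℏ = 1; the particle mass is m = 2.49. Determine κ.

Integrating the TISE across x = 0 gives the cusp condition ψ'(0⁺) − ψ'(0⁻) = −(2mλ/ℏ²)ψ(0).
With ψ ∝ e^{−κ|x|} this yields −2κ = −2mλ/ℏ², so κ = mλ/ℏ² = 7.868.

κ = 7.87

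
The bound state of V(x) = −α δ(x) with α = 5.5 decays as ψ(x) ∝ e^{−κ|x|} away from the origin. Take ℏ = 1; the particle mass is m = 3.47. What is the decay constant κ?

Integrate −(ℏ²/2m)ψ'' − αδ(x)ψ = Eψ from −ε to +ε: the ψ'' term gives ψ'(0⁺) − ψ'(0⁻) and the δ term gives −(2mα/ℏ²)ψ(0).
With ψ ∝ e^{−κ|x|} this yields −2κ = −2mα/ℏ², so κ = mα/ℏ² = 19.09.

κ = 19.1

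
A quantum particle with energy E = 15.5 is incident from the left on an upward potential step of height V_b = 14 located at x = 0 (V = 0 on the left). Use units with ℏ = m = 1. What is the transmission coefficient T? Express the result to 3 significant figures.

The wavenumbers are k₁ = √(2mE)/ℏ = 5.568 on the left and k₂ = √(2m(E − V_b))/ℏ = 1.732 on the right.
Continuity of ψ and ψ′ at the step yields the reflection amplitude r = (k₁ − k₂)/(k₁ + k₂) = 0.5255; thus R = |r|² = 0.2761, T = 0.7239.

T = 0.724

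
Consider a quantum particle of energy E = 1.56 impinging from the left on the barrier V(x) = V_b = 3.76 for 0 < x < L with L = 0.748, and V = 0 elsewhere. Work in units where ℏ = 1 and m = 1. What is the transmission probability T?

T = 0.155

Since E < V_b the interior solution is evanescent with decay constant κ = √(2m(V_b − E))/ℏ = 2.098.
κL = 1.569, sinh(κL) = 2.297.
Matching ψ, ψ′ at both faces gives T = [1 + V_b² sinh²(κL) / (4E(V_b − E))]⁻¹ = 1/6.433 = 0.155.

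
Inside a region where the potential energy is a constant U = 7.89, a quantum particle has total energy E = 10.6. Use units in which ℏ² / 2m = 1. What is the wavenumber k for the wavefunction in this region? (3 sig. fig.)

k = 1.65

With E > U the solution is oscillatory, ψ ∝ e^{±ikx} with k = √(2m(E − U))/ℏ.
k = √(2 × 0.5 × 2.71) = 1.646.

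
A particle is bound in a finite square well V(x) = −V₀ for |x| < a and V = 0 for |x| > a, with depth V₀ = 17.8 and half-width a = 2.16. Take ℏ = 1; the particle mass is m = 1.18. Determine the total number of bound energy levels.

N = 9

The dimensionless depth is z₀ = a√(2mV₀)/ℏ = 2.16 × √(42.01) = 14.00.
The even/odd transcendental equations gain one root per π/2 in z₀, giving N = 1 + ⌊2z₀/π⌋ = 1 + ⌊8.913⌋ = 9.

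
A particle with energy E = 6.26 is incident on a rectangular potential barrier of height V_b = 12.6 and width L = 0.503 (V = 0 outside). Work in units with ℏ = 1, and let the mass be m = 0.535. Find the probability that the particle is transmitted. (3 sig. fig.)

T = 0.253

Since E < V_b the interior solution is evanescent with decay constant κ = √(2m(V_b − E))/ℏ = 2.605.
κL = 1.310, sinh(κL) = 1.718.
The exact tunnelling result is T⁻¹ = 1 + V_b² sinh²(κL) / [4E(V_b − E)] = 3.953, so T = 0.253.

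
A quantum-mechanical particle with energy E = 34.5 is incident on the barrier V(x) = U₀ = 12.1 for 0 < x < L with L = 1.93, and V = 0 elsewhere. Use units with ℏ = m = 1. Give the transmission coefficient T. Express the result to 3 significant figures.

T = 0.994

Above the barrier the interior wavenumber is k₂ = √(2m(E − U₀))/ℏ = 6.693, giving phase k₂L = 12.92.
Matching at both interfaces gives T⁻¹ = 1 + U₀² sin²(k₂L) / [4E(E − U₀)] = 1.006, hence T = 0.994.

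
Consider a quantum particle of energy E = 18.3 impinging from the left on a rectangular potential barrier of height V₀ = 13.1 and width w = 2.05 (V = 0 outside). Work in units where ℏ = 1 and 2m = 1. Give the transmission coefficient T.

T = 0.690

Above the barrier the interior wavenumber is k₂ = √(2m(E − V₀))/ℏ = 2.280, giving phase k₂w = 4.675.
T = [1 + V₀² sin²(k₂w) / (4E(E − V₀))]⁻¹ = 1/1.450 = 0.690.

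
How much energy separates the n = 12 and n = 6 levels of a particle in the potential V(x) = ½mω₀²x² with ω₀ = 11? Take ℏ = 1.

E_n = ℏω₀(n + ½), so ΔE = (12 − 6) ℏω₀ = 6 × 11 = 66.00.

ΔE = 66.0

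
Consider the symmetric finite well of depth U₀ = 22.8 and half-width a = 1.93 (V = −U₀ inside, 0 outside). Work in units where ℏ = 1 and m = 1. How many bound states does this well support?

N = 9

The dimensionless depth is z₀ = a√(2mU₀)/ℏ = 1.93 × √(45.60) = 13.03.
A new bound state (alternating even/odd) appears each time z₀ passes a multiple of π/2, so N = ⌊2z₀/π⌋ + 1 = ⌊8.297⌋ + 1 = 9.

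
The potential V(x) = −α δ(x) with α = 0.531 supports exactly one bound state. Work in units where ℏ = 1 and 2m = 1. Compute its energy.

E = -0.0705

The bound state is ψ(x) = √κ e^{−κ|x|}. The derivative jump ψ'(0⁺) − ψ'(0⁻) = −(2mα/ℏ²)ψ(0) fixes κ = mα/ℏ² = 0.2655.
Then E = −ℏ²κ²/(2m) = −mα²/(2ℏ²) = -0.07049.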